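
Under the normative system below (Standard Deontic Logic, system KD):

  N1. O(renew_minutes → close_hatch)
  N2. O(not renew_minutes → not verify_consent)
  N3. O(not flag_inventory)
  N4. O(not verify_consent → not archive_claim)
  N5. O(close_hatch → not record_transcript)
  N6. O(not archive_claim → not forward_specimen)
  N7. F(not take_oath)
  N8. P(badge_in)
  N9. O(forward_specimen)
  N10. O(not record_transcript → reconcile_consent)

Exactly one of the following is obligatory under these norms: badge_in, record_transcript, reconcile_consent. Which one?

reconcile_consent

From premise 9 we have O(forward_specimen).
Premise 6 is O(not archive_claim → not forward_specimen); contrapositively O(forward_specimen → archive_claim). Since O(forward_specimen) holds, K gives O(archive_claim).
Premise 4 is O(not verify_consent → not archive_claim); contrapositively O(archive_claim → verify_consent). Since O(archive_claim) holds, K gives O(verify_consent).
Premise 2, O(not renew_minutes → not verify_consent), contraposes to O(verify_consent → renew_minutes); with O(verify_consent) we get O(renew_minutes).
From O(renew_minutes) and premise 1, O(renew_minutes → close_hatch), we obtain O(close_hatch).
With premise 5, O(close_hatch → not record_transcript), the K-axiom yields O(not record_transcript).
Premise 10 is O(not record_transcript → reconcile_consent); since O(not record_transcript), deontic closure gives O(reconcile_consent).
So O(reconcile_consent) holds — reconcile_consent is obligatory. None of the other listed options is made obligatory by any chain of premises.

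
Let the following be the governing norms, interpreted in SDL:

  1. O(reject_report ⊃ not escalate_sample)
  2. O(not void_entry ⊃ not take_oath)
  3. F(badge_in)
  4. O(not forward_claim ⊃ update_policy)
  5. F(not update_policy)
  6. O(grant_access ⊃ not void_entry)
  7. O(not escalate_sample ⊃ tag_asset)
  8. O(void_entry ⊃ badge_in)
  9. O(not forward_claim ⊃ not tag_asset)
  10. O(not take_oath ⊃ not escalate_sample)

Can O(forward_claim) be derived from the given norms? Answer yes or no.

F(badge_in) at premise 3 means O(not badge_in).
Premise 8 is O(void_entry ⊃ badge_in); contrapositively O(not badge_in ⊃ not void_entry). Since O(not badge_in) holds, K gives O(not void_entry).
Premise 2 is O(not void_entry ⊃ not take_oath); since O(not void_entry), deontic closure gives O(not take_oath).
Applying K to premise 10 (O(not take_oath ⊃ not escalate_sample)) and O(not take_oath) yields O(not escalate_sample).
Applying K to premise 7 (O(not escalate_sample ⊃ tag_asset)) and O(not escalate_sample) yields O(tag_asset).
The contrapositive of premise 9 (O(not forward_claim ⊃ not tag_asset)) is O(tag_asset ⊃ forward_claim), and O(tag_asset) is already established, so O(forward_claim).
Premises 1, 4, 5, 6 do not contribute to this derivation.
So O(forward_claim) follows.

Yes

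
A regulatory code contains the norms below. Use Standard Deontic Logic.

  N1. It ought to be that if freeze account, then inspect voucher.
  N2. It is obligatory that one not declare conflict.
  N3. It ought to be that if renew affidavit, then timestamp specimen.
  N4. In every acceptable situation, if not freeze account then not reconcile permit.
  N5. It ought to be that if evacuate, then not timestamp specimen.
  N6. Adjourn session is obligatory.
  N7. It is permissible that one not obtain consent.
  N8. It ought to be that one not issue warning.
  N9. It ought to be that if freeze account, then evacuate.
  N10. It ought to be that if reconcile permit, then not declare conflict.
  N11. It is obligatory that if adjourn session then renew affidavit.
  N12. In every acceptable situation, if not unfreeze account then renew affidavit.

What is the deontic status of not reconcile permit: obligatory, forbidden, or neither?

Obligatory

From premise 6 we have O(adjourn_session).
With premise 11, O(adjourn_session → renew_affidavit), the K-axiom yields O(renew_affidavit).
From O(renew_affidavit) and premise 3, O(renew_affidavit → timestamp_specimen), we obtain O(timestamp_specimen).
Premise 5, O(evacuate → ¬timestamp_specimen), contraposes to O(timestamp_specimen → ¬evacuate); with O(timestamp_specimen) we get O(¬evacuate).
Premise 9, O(freeze_account → evacuate), contraposes to O(¬evacuate → ¬freeze_account); with O(¬evacuate) we get O(¬freeze_account).
Premise 4 is O(¬freeze_account → ¬reconcile_permit); since O(¬freeze_account), deontic closure gives O(¬reconcile_permit).
Premises 1, 2, 7, 8, 10, 12 do not contribute to this derivation.
Hence ¬reconcile_permit is obligatory.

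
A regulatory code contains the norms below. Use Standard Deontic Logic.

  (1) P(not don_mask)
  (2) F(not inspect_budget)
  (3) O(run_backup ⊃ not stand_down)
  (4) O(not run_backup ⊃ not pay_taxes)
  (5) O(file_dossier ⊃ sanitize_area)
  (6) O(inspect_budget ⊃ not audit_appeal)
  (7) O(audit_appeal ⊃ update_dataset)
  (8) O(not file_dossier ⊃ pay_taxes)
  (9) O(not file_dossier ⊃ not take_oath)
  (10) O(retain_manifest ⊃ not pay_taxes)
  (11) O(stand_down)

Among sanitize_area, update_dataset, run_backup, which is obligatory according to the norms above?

Premise 11 states O(stand_down) outright.
The contrapositive of premise 3 (O(run_backup ⊃ not stand_down)) is O(stand_down ⊃ not run_backup), and O(stand_down) is already established, so O(not run_backup).
Premise 4 is O(not run_backup ⊃ not pay_taxes); since O(not run_backup), deontic closure gives O(not pay_taxes).
Premise 8, O(not file_dossier ⊃ pay_taxes), contraposes to O(not pay_taxes ⊃ file_dossier); with O(not pay_taxes) we get O(file_dossier).
With premise 5, O(file_dossier ⊃ sanitize_area), the K-axiom yields O(sanitize_area).
So O(sanitize_area) holds — sanitize_area is obligatory. None of the other listed options is made obligatory by any chain of premises.

sanitize_area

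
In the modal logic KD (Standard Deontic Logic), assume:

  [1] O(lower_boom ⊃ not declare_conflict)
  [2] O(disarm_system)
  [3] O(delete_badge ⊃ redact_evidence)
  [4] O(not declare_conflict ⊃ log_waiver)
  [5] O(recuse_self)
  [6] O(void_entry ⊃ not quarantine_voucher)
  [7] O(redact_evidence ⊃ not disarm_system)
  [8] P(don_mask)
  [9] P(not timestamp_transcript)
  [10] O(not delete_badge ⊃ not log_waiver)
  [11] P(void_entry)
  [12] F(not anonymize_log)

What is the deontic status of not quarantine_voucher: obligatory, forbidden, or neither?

Neither

Premise 6 is O(void_entry ⊃ not quarantine_voucher), but O(void_entry) is not derivable from the premises (the permission P(void_entry) asserts only not O(not void_entry), not O(void_entry)), so it does not yield O(not quarantine_voucher).
No premise or chain of K-axiom applications forces O(not quarantine_voucher), and none forces O(quarantine_voucher). So not quarantine_voucher is neither obligatory nor forbidden under these norms.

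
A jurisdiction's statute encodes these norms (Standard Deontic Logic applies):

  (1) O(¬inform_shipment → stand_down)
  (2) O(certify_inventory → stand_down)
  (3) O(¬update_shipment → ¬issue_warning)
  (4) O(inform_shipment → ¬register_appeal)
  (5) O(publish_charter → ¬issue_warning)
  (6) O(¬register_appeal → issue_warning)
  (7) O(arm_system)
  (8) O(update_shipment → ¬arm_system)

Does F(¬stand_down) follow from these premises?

Yes

Premise 7 states O(arm_system) outright.
Premise 8, O(update_shipment → ¬arm_system), contraposes to O(arm_system → ¬update_shipment); with O(arm_system) we get O(¬update_shipment).
Premise 3 is O(¬update_shipment → ¬issue_warning); since O(¬update_shipment), deontic closure gives O(¬issue_warning).
The contrapositive of premise 6 (O(¬register_appeal → issue_warning)) is O(¬issue_warning → register_appeal), and O(¬issue_warning) is already established, so O(register_appeal).
Premise 4 is O(inform_shipment → ¬register_appeal); contrapositively O(register_appeal → ¬inform_shipment). Since O(register_appeal) holds, K gives O(¬inform_shipment).
From O(¬inform_shipment) and premise 1, O(¬inform_shipment → stand_down), we obtain O(stand_down).
Premises 2, 5 do not contribute to this derivation.
So O(stand_down) holds, i.e. F(¬stand_down). The claim follows.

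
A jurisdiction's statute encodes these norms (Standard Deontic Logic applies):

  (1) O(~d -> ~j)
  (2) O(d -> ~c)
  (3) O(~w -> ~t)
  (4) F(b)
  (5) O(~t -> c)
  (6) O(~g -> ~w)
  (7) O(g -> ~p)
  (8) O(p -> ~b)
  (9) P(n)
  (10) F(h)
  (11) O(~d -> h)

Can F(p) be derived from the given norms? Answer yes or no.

Yes

F(h) at premise 10 means O(~h).
Premise 11, O(~d -> h), contraposes to O(~h -> d); with O(~h) we get O(d).
Applying K to premise 2 (O(d -> ~c)) and O(d) yields O(~c).
The contrapositive of premise 5 (O(~t -> c)) is O(~c -> t), and O(~c) is already established, so O(t).
The contrapositive of premise 3 (O(~w -> ~t)) is O(t -> w), and O(t) is already established, so O(w).
The contrapositive of premise 6 (O(~g -> ~w)) is O(w -> g), and O(w) is already established, so O(g).
Premise 7 is O(g -> ~p); since O(g), deontic closure gives O(~p).
Premises 1, 4, 8, 9 do not contribute to this derivation.
So O(~p) holds, i.e. F(p). The claim follows.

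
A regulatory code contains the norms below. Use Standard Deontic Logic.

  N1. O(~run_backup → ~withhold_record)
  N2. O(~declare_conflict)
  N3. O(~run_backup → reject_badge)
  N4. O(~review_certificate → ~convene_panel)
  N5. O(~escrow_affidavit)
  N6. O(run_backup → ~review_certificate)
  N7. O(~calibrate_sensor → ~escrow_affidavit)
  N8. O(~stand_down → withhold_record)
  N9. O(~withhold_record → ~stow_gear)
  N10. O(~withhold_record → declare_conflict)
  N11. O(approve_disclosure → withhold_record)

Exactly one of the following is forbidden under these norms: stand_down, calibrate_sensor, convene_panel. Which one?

convene_panel

Premise 2 gives O(~declare_conflict).
The contrapositive of premise 10 (O(~withhold_record → declare_conflict)) is O(~declare_conflict → withhold_record), and O(~declare_conflict) is already established, so O(withhold_record).
Premise 1 is O(~run_backup → ~withhold_record); contrapositively O(withhold_record → run_backup). Since O(withhold_record) holds, K gives O(run_backup).
With premise 6, O(run_backup → ~review_certificate), the K-axiom yields O(~review_certificate).
With premise 4, O(~review_certificate → ~convene_panel), the K-axiom yields O(~convene_panel).
So O(~convene_panel) holds, i.e. convene_panel is forbidden. None of the other listed options is forbidden under the premises.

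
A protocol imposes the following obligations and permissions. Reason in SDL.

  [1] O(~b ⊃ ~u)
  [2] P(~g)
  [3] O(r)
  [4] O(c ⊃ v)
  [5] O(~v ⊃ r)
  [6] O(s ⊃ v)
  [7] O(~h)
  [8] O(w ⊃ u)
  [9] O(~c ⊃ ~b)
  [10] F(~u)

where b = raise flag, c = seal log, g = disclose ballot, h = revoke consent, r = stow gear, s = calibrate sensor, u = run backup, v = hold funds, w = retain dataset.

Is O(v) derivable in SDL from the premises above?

Yes

Premise 10, F(~u), is equivalent to O(u).
Premise 1 is O(~b ⊃ ~u); contrapositively O(u ⊃ b). Since O(u) holds, K gives O(b).
Premise 9 is O(~c ⊃ ~b); contrapositively O(b ⊃ c). Since O(b) holds, K gives O(c).
Applying K to premise 4 (O(c ⊃ v)) and O(c) yields O(v).
Premises 2, 3, 5, 6, 7, 8 do not contribute to this derivation.
So O(v) follows.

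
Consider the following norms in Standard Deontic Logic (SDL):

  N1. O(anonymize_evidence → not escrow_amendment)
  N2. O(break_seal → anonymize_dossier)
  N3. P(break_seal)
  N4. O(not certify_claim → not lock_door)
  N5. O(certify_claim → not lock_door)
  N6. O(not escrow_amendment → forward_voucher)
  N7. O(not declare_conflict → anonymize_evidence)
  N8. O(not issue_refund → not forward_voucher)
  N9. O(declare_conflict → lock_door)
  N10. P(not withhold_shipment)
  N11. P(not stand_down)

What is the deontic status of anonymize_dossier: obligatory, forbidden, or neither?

Neither

Premise 2 is O(break_seal → anonymize_dossier), but O(break_seal) is not derivable from the premises (the permission P(break_seal) asserts only not O(not break_seal), not O(break_seal)), so it does not yield O(anonymize_dossier).
No premise or chain of K-axiom applications forces O(anonymize_dossier), and none forces O(not anonymize_dossier). So anonymize_dossier is neither obligatory nor forbidden under these norms.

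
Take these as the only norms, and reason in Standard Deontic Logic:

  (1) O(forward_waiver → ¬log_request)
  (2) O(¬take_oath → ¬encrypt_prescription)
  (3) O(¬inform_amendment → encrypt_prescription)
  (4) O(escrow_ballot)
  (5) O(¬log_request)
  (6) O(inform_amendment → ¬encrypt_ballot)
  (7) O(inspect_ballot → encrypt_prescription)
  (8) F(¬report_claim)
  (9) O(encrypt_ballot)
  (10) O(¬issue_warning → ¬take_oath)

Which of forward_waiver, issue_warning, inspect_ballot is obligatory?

issue_warning

From premise 9 we have O(encrypt_ballot).
The contrapositive of premise 6 (O(inform_amendment → ¬encrypt_ballot)) is O(encrypt_ballot → ¬inform_amendment), and O(encrypt_ballot) is already established, so O(¬inform_amendment).
Applying K to premise 3 (O(¬inform_amendment → encrypt_prescription)) and O(¬inform_amendment) yields O(encrypt_prescription).
The contrapositive of premise 2 (O(¬take_oath → ¬encrypt_prescription)) is O(encrypt_prescription → take_oath), and O(encrypt_prescription) is already established, so O(take_oath).
The contrapositive of premise 10 (O(¬issue_warning → ¬take_oath)) is O(take_oath → issue_warning), and O(take_oath) is already established, so O(issue_warning).
So O(issue_warning) holds — issue_warning is obligatory. None of the other listed options is made obligatory by any chain of premises.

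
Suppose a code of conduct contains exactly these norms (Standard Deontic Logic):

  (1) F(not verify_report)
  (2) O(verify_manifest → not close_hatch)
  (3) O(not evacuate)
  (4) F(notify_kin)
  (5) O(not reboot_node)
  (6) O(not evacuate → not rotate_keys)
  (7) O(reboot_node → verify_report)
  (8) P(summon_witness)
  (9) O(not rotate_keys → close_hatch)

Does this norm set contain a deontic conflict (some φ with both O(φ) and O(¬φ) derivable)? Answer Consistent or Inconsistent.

Premise 7 is O(reboot_node → verify_report); even if O(verify_report) held, inferring O(reboot_node) would be affirming the consequent — invalid.
So O(reboot_node) is not derivable, and the apparent clash with O(not reboot_node) does not arise.
A world satisfying every obligation exists (e.g. close_hatch=true, evacuate=false, notify_kin=false, reboot_node=false, rotate_keys=false, summon_witness=false, verify_manifest=false, verify_report=true); no atom is both obligatory and forbidden, so the set is consistent.

Consistent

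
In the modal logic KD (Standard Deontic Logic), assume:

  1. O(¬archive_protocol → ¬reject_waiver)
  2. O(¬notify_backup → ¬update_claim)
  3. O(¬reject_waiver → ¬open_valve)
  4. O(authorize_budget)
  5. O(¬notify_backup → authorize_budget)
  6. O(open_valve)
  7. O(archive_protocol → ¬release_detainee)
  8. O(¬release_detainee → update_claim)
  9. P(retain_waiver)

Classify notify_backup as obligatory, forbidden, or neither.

Obligatory

Premise 6 states O(open_valve) outright.
Premise 3, O(¬reject_waiver → ¬open_valve), contraposes to O(open_valve → reject_waiver); with O(open_valve) we get O(reject_waiver).
Premise 1, O(¬archive_protocol → ¬reject_waiver), contraposes to O(reject_waiver → archive_protocol); with O(reject_waiver) we get O(archive_protocol).
Premise 7 is O(archive_protocol → ¬release_detainee); since O(archive_protocol), deontic closure gives O(¬release_detainee).
Applying K to premise 8 (O(¬release_detainee → update_claim)) and O(¬release_detainee) yields O(update_claim).
Premise 2, O(¬notify_backup → ¬update_claim), contraposes to O(update_claim → notify_backup); with O(update_claim) we get O(notify_backup).
Premises 4, 5, 9 do not contribute to this derivation.
Hence notify_backup is obligatory.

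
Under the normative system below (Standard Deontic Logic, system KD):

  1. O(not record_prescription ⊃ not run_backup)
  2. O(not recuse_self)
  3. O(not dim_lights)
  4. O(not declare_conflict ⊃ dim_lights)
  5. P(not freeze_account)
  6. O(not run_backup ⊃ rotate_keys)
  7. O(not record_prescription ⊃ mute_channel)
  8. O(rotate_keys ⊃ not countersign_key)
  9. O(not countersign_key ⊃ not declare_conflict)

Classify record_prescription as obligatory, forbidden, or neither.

Obligatory

Premise 3 gives O(not dim_lights).
Premise 4 is O(not declare_conflict ⊃ dim_lights); contrapositively O(not dim_lights ⊃ declare_conflict). Since O(not dim_lights) holds, K gives O(declare_conflict).
Premise 9, O(not countersign_key ⊃ not declare_conflict), contraposes to O(declare_conflict ⊃ countersign_key); with O(declare_conflict) we get O(countersign_key).
Premise 8, O(rotate_keys ⊃ not countersign_key), contraposes to O(countersign_key ⊃ not rotate_keys); with O(countersign_key) we get O(not rotate_keys).
Premise 6, O(not run_backup ⊃ rotate_keys), contraposes to O(not rotate_keys ⊃ run_backup); with O(not rotate_keys) we get O(run_backup).
Premise 1, O(not record_prescription ⊃ not run_backup), contraposes to O(run_backup ⊃ record_prescription); with O(run_backup) we get O(record_prescription).
Premises 2, 5, 7 do not contribute to this derivation.
Hence record_prescription is obligatory.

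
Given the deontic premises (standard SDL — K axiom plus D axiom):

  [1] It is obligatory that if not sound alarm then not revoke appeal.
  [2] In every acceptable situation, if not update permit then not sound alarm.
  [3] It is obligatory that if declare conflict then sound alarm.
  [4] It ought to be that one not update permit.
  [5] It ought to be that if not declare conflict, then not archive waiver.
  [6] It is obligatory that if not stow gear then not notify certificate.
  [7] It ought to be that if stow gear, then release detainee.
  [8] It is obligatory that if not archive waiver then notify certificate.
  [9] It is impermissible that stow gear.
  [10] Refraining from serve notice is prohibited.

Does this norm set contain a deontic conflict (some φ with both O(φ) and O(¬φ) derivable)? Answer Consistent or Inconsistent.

Inconsistent

F(stow_gear) at premise 9 means O(¬stow_gear).
With premise 6, O(¬stow_gear → ¬notify_certificate), the K-axiom yields O(¬notify_certificate).
Premise 8 is O(¬archive_waiver → notify_certificate); contrapositively O(¬notify_certificate → archive_waiver). Since O(¬notify_certificate) holds, K gives O(archive_waiver).
Premise 5 is O(¬declare_conflict → ¬archive_waiver); contrapositively O(archive_waiver → declare_conflict). Since O(archive_waiver) holds, K gives O(declare_conflict).
From O(declare_conflict) and premise 3, O(declare_conflict → sound_alarm), we obtain O(sound_alarm).
Premise 2 is O(¬update_permit → ¬sound_alarm); contrapositively O(sound_alarm → update_permit). Since O(sound_alarm) holds, K gives O(update_permit).
But premise 4 directly asserts O(¬update_permit).
We now have both O(update_permit) and O(¬update_permit) — update_permit is simultaneously obligatory and forbidden, violating the D-axiom.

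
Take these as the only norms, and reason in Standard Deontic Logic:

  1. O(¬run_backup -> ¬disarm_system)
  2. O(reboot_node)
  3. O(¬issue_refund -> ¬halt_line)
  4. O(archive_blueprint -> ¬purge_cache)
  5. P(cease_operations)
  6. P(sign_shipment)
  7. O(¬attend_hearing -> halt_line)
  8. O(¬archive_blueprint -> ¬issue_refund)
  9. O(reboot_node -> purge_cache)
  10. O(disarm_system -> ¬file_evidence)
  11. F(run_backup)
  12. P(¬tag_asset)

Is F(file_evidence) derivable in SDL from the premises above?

No

Premise 10 is O(disarm_system -> ¬file_evidence), but O(disarm_system) is not derivable from the premises, so it does not yield O(¬file_evidence).
No other premise forces O(¬file_evidence). An ideal world satisfying every premise can still have file_evidence true, so F(file_evidence) is not derivable.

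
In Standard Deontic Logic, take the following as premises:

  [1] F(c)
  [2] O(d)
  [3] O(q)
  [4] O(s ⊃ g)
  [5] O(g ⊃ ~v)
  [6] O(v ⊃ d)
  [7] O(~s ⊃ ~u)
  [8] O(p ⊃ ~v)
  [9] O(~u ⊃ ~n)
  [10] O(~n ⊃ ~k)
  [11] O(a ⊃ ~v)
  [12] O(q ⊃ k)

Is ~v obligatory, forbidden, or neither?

Premise 3 gives O(q).
From O(q) and premise 12, O(q ⊃ k), we obtain O(k).
Premise 10 is O(~n ⊃ ~k); contrapositively O(k ⊃ n). Since O(k) holds, K gives O(n).
The contrapositive of premise 9 (O(~u ⊃ ~n)) is O(n ⊃ u), and O(n) is already established, so O(u).
Premise 7 is O(~s ⊃ ~u); contrapositively O(u ⊃ s). Since O(u) holds, K gives O(s).
From O(s) and premise 4, O(s ⊃ g), we obtain O(g).
Applying K to premise 5 (O(g ⊃ ~v)) and O(g) yields O(~v).
Premises 1, 2, 6, 8, 11 do not contribute to this derivation.
Hence ~v is obligatory.

Obligatory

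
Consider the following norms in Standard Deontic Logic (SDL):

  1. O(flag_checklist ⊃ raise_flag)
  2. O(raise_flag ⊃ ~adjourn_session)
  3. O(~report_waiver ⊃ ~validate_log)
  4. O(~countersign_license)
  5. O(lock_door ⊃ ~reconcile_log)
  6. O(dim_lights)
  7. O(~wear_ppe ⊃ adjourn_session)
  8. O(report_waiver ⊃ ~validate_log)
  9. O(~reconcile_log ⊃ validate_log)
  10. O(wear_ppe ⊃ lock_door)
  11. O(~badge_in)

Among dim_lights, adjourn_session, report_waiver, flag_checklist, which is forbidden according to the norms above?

By case analysis on ~report_waiver: premise 3 gives O(~report_waiver ⊃ ~validate_log) and premise 8 gives O(report_waiver ⊃ ~validate_log), so O(~validate_log) either way.
Premise 9, O(~reconcile_log ⊃ validate_log), contraposes to O(~validate_log ⊃ reconcile_log); with O(~validate_log) we get O(reconcile_log).
Premise 5 is O(lock_door ⊃ ~reconcile_log); contrapositively O(reconcile_log ⊃ ~lock_door). Since O(reconcile_log) holds, K gives O(~lock_door).
Premise 10 is O(wear_ppe ⊃ lock_door); contrapositively O(~lock_door ⊃ ~wear_ppe). Since O(~lock_door) holds, K gives O(~wear_ppe).
From O(~wear_ppe) and premise 7, O(~wear_ppe ⊃ adjourn_session), we obtain O(adjourn_session).
The contrapositive of premise 2 (O(raise_flag ⊃ ~adjourn_session)) is O(adjourn_session ⊃ ~raise_flag), and O(adjourn_session) is already established, so O(~raise_flag).
Premise 1, O(flag_checklist ⊃ raise_flag), contraposes to O(~raise_flag ⊃ ~flag_checklist); with O(~raise_flag) we get O(~flag_checklist).
So O(~flag_checklist) holds, i.e. flag_checklist is forbidden. None of the other listed options is forbidden under the premises.

flag_checklist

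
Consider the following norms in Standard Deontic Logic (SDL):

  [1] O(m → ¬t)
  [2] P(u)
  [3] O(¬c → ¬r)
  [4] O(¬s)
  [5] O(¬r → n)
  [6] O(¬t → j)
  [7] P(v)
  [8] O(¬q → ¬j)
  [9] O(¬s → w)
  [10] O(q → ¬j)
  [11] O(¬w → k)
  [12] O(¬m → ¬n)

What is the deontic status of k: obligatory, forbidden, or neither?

Neither

Premise 11 is O(¬w → k), but O(¬w) is not derivable from the premises, so it does not yield O(k).
No premise or chain of K-axiom applications forces O(k), and none forces O(¬k). So k is neither obligatory nor forbidden under these norms.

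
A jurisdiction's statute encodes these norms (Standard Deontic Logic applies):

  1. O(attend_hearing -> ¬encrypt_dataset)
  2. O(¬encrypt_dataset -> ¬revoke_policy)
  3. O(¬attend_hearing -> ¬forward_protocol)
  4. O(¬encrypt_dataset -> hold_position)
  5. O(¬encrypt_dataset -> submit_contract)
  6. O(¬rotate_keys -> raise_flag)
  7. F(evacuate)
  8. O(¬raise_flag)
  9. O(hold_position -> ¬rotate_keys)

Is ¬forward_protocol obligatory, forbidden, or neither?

Obligatory

Premise 8 gives O(¬raise_flag).
Premise 6, O(¬rotate_keys -> raise_flag), contraposes to O(¬raise_flag -> rotate_keys); with O(¬raise_flag) we get O(rotate_keys).
Premise 9 is O(hold_position -> ¬rotate_keys); contrapositively O(rotate_keys -> ¬hold_position). Since O(rotate_keys) holds, K gives O(¬hold_position).
The contrapositive of premise 4 (O(¬encrypt_dataset -> hold_position)) is O(¬hold_position -> encrypt_dataset), and O(¬hold_position) is already established, so O(encrypt_dataset).
Premise 1 is O(attend_hearing -> ¬encrypt_dataset); contrapositively O(encrypt_dataset -> ¬attend_hearing). Since O(encrypt_dataset) holds, K gives O(¬attend_hearing).
With premise 3, O(¬attend_hearing -> ¬forward_protocol), the K-axiom yields O(¬forward_protocol).
Premises 2, 5, 7 do not contribute to this derivation.
Hence ¬forward_protocol is obligatory.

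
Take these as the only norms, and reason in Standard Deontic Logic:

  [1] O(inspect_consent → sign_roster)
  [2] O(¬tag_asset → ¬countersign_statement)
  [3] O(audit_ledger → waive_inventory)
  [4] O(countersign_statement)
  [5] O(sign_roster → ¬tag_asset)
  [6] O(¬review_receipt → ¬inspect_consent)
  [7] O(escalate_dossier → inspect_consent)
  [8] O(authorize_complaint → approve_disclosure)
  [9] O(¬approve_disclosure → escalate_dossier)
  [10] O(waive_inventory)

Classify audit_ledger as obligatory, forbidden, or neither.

Premise 3 is O(audit_ledger → waive_inventory); even if O(waive_inventory) held, inferring O(audit_ledger) would be affirming the consequent — invalid.
No premise or chain of K-axiom applications forces O(audit_ledger), and none forces O(¬audit_ledger). So audit_ledger is neither obligatory nor forbidden under these norms.

Neither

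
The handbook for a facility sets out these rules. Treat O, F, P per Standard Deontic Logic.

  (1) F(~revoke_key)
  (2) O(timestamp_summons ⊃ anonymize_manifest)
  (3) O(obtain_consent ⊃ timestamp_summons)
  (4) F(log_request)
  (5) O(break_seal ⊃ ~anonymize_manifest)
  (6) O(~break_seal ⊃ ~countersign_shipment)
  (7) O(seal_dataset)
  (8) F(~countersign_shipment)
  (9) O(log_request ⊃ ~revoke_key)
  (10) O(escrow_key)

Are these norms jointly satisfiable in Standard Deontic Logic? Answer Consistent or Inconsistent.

Consistent

Premise 9 is O(log_request ⊃ ~revoke_key), but O(log_request) is not derivable from the premises, so it does not yield O(~revoke_key).
So O(~revoke_key) is not derivable, and the apparent clash with O(revoke_key) does not arise.
A world satisfying every obligation exists (e.g. anonymize_manifest=false, break_seal=true, countersign_shipment=true, escrow_key=true, log_request=false, obtain_consent=false, revoke_key=true, seal_dataset=true, timestamp_summons=false); no atom is both obligatory and forbidden, so the set is consistent.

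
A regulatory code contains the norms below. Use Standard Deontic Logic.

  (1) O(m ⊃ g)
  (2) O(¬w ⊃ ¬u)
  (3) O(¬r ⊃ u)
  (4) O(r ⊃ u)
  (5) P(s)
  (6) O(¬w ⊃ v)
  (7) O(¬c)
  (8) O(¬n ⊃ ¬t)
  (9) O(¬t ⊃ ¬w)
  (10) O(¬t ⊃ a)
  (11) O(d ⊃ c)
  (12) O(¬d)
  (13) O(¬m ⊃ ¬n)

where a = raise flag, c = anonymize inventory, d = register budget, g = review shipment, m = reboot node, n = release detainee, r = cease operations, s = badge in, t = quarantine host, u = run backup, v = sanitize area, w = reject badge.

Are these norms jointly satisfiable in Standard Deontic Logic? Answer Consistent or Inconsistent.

Consistent

Premise 11 is O(d ⊃ c), but O(d) is not derivable from the premises, so it does not yield O(c).
So O(c) is not derivable, and the apparent clash with O(¬c) does not arise.
A world satisfying every obligation exists (e.g. a=false, c=false, d=false, g=true, m=true, n=true, r=false, s=false, t=true, u=true, v=false, w=true); no atom is both obligatory and forbidden, so the set is consistent.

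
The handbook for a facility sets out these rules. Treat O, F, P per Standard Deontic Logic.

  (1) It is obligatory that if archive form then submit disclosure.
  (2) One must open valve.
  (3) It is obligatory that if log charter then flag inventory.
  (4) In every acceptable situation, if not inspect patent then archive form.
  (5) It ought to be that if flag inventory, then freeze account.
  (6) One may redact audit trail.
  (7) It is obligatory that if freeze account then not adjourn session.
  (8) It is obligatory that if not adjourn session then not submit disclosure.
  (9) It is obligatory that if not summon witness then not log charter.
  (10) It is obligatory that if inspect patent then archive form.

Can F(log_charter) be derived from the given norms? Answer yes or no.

Yes

Premises 10 and 4 cover both cases: O(inspect_patent → archive_form) and O(¬inspect_patent → archive_form). Since inspect_patent ∨ ¬inspect_patent is a tautology, O(archive_form) follows.
Applying K to premise 1 (O(archive_form → submit_disclosure)) and O(archive_form) yields O(submit_disclosure).
Premise 8, O(¬adjourn_session → ¬submit_disclosure), contraposes to O(submit_disclosure → adjourn_session); with O(submit_disclosure) we get O(adjourn_session).
The contrapositive of premise 7 (O(freeze_account → ¬adjourn_session)) is O(adjourn_session → ¬freeze_account), and O(adjourn_session) is already established, so O(¬freeze_account).
Premise 5, O(flag_inventory → freeze_account), contraposes to O(¬freeze_account → ¬flag_inventory); with O(¬freeze_account) we get O(¬flag_inventory).
Premise 3 is O(log_charter → flag_inventory); contrapositively O(¬flag_inventory → ¬log_charter). Since O(¬flag_inventory) holds, K gives O(¬log_charter).
Premises 2, 6, 9 do not contribute to this derivation.
So O(¬log_charter) holds, i.e. F(log_charter). The claim follows.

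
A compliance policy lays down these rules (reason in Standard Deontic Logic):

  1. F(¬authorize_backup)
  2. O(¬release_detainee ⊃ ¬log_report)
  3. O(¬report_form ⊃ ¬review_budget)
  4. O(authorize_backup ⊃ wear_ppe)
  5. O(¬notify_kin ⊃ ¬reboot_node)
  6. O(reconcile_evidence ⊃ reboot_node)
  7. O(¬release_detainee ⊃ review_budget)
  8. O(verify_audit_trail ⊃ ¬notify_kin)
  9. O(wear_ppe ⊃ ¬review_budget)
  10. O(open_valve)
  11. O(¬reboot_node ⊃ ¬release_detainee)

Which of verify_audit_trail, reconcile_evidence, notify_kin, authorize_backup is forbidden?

Premise 1, F(¬authorize_backup), is equivalent to O(authorize_backup).
Premise 4 is O(authorize_backup ⊃ wear_ppe); since O(authorize_backup), deontic closure gives O(wear_ppe).
Premise 9 is O(wear_ppe ⊃ ¬review_budget); since O(wear_ppe), deontic closure gives O(¬review_budget).
The contrapositive of premise 7 (O(¬release_detainee ⊃ review_budget)) is O(¬review_budget ⊃ release_detainee), and O(¬review_budget) is already established, so O(release_detainee).
The contrapositive of premise 11 (O(¬reboot_node ⊃ ¬release_detainee)) is O(release_detainee ⊃ reboot_node), and O(release_detainee) is already established, so O(reboot_node).
Premise 5, O(¬notify_kin ⊃ ¬reboot_node), contraposes to O(reboot_node ⊃ notify_kin); with O(reboot_node) we get O(notify_kin).
Premise 8 is O(verify_audit_trail ⊃ ¬notify_kin); contrapositively O(notify_kin ⊃ ¬verify_audit_trail). Since O(notify_kin) holds, K gives O(¬verify_audit_trail).
So O(¬verify_audit_trail) holds, i.e. verify_audit_trail is forbidden. None of the other listed options is forbidden under the premises.

verify_audit_trail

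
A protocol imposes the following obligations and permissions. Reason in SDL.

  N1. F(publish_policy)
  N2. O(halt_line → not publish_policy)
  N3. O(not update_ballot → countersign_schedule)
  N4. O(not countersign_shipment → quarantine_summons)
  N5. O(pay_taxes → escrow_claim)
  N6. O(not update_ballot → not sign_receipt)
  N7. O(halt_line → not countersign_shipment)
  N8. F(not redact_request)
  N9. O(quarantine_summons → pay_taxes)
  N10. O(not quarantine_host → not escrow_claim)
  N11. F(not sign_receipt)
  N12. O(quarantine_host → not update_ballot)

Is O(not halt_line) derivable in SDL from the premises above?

Premise 11, F(not sign_receipt), is equivalent to O(sign_receipt).
The contrapositive of premise 6 (O(not update_ballot → not sign_receipt)) is O(sign_receipt → update_ballot), and O(sign_receipt) is already established, so O(update_ballot).
Premise 12 is O(quarantine_host → not update_ballot); contrapositively O(update_ballot → not quarantine_host). Since O(update_ballot) holds, K gives O(not quarantine_host).
From O(not quarantine_host) and premise 10, O(not quarantine_host → not escrow_claim), we obtain O(not escrow_claim).
Premise 5, O(pay_taxes → escrow_claim), contraposes to O(not escrow_claim → not pay_taxes); with O(not escrow_claim) we get O(not pay_taxes).
Premise 9 is O(quarantine_summons → pay_taxes); contrapositively O(not pay_taxes → not quarantine_summons). Since O(not pay_taxes) holds, K gives O(not quarantine_summons).
The contrapositive of premise 4 (O(not countersign_shipment → quarantine_summons)) is O(not quarantine_summons → countersign_shipment), and O(not quarantine_summons) is already established, so O(countersign_shipment).
Premise 7, O(halt_line → not countersign_shipment), contraposes to O(countersign_shipment → not halt_line); with O(countersign_shipment) we get O(not halt_line).
Premises 1, 2, 3, 8 do not contribute to this derivation.
So O(not halt_line) follows.

Yes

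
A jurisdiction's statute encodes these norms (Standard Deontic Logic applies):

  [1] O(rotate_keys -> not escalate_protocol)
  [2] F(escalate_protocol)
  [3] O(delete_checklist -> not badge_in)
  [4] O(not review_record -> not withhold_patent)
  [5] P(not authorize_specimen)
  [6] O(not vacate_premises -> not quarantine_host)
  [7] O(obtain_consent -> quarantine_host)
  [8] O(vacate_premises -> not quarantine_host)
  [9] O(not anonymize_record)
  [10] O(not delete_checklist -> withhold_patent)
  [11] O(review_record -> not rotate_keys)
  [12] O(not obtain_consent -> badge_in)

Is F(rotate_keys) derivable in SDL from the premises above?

Yes

By case analysis on vacate_premises: premise 8 gives O(vacate_premises -> not quarantine_host) and premise 6 gives O(not vacate_premises -> not quarantine_host), so O(not quarantine_host) either way.
Premise 7 is O(obtain_consent -> quarantine_host); contrapositively O(not quarantine_host -> not obtain_consent). Since O(not quarantine_host) holds, K gives O(not obtain_consent).
Applying K to premise 12 (O(not obtain_consent -> badge_in)) and O(not obtain_consent) yields O(badge_in).
Premise 3 is O(delete_checklist -> not badge_in); contrapositively O(badge_in -> not delete_checklist). Since O(badge_in) holds, K gives O(not delete_checklist).
Premise 10 is O(not delete_checklist -> withhold_patent); since O(not delete_checklist), deontic closure gives O(withhold_patent).
Premise 4 is O(not review_record -> not withhold_patent); contrapositively O(withhold_patent -> review_record). Since O(withhold_patent) holds, K gives O(review_record).
From O(review_record) and premise 11, O(review_record -> not rotate_keys), we obtain O(not rotate_keys).
Premises 1, 2, 5, 9 do not contribute to this derivation.
So O(not rotate_keys) holds, i.e. F(rotate_keys). The claim follows.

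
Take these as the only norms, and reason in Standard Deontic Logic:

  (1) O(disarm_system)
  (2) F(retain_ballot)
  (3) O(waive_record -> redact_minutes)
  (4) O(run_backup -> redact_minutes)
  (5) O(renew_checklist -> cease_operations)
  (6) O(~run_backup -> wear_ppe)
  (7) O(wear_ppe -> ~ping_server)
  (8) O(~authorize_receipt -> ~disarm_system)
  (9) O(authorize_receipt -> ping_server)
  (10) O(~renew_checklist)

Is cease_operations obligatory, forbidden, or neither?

Premise 5 is O(renew_checklist -> cease_operations), but O(renew_checklist) is not derivable from the premises, so it does not yield O(cease_operations).
No premise or chain of K-axiom applications forces O(cease_operations), and none forces O(~cease_operations). So cease_operations is neither obligatory nor forbidden under these norms.

Neither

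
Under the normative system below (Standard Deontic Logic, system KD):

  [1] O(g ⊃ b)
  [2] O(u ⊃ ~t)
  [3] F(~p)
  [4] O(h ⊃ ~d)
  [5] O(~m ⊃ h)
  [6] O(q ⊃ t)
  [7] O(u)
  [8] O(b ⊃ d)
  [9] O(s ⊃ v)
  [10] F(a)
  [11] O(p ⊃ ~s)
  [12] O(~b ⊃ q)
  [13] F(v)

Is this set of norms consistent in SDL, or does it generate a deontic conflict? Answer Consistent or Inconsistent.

Premise 9 is O(s ⊃ v), but O(s) is not derivable from the premises, so it does not yield O(v).
So O(v) is not derivable, and the apparent clash with O(~v) does not arise.
A world satisfying every obligation exists (e.g. a=false, b=true, d=true, g=false, h=false, m=true, p=true, q=false, s=false, t=false, u=true, v=false); no atom is both obligatory and forbidden, so the set is consistent.

Consistent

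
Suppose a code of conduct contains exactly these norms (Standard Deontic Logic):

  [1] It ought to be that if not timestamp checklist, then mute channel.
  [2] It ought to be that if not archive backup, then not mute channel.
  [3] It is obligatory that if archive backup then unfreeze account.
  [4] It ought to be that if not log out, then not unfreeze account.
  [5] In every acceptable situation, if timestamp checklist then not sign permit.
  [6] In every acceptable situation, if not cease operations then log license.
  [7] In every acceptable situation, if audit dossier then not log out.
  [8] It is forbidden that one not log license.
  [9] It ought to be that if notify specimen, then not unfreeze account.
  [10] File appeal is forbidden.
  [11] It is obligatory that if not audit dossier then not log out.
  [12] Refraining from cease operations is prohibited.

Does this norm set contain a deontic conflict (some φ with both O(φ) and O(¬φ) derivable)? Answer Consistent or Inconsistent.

Consistent

Premise 6 is O(¬cease_operations → log_license); even if O(log_license) held, inferring O(¬cease_operations) would be affirming the consequent — invalid.
So O(¬cease_operations) is not derivable, and the apparent clash with O(cease_operations) does not arise.
A world satisfying every obligation exists (e.g. archive_backup=false, audit_dossier=false, cease_operations=true, file_appeal=false, log_license=true, log_out=false, mute_channel=false, notify_specimen=false, sign_permit=false, timestamp_checklist=true, unfreeze_account=false); no atom is both obligatory and forbidden, so the set is consistent.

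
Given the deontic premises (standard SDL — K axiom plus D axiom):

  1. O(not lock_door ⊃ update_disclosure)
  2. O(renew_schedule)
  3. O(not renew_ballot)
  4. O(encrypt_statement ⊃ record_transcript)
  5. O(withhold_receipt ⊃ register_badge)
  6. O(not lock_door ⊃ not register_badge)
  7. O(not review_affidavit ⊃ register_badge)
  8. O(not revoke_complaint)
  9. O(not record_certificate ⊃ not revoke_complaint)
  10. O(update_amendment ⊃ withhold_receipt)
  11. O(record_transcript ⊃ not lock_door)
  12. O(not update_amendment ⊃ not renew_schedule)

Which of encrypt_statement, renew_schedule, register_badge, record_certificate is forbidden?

encrypt_statement

Premise 2 states O(renew_schedule) outright.
The contrapositive of premise 12 (O(not update_amendment ⊃ not renew_schedule)) is O(renew_schedule ⊃ update_amendment), and O(renew_schedule) is already established, so O(update_amendment).
Applying K to premise 10 (O(update_amendment ⊃ withhold_receipt)) and O(update_amendment) yields O(withhold_receipt).
From O(withhold_receipt) and premise 5, O(withhold_receipt ⊃ register_badge), we obtain O(register_badge).
The contrapositive of premise 6 (O(not lock_door ⊃ not register_badge)) is O(register_badge ⊃ lock_door), and O(register_badge) is already established, so O(lock_door).
The contrapositive of premise 11 (O(record_transcript ⊃ not lock_door)) is O(lock_door ⊃ not record_transcript), and O(lock_door) is already established, so O(not record_transcript).
The contrapositive of premise 4 (O(encrypt_statement ⊃ record_transcript)) is O(not record_transcript ⊃ not encrypt_statement), and O(not record_transcript) is already established, so O(not encrypt_statement).
So O(not encrypt_statement) holds, i.e. encrypt_statement is forbidden. None of the other listed options is forbidden under the premises.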